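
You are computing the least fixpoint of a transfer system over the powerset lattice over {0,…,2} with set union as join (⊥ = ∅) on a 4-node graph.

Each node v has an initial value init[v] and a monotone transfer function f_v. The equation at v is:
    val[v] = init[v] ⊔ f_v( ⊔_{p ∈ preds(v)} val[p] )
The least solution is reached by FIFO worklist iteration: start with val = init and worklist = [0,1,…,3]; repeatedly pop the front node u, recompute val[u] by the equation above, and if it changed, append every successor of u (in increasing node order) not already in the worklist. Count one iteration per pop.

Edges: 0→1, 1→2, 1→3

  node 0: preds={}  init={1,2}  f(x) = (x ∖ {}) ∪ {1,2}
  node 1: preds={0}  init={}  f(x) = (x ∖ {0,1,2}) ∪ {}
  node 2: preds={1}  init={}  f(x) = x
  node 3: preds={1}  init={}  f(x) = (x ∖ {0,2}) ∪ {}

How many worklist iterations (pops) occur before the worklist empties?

4

Iteration log — 4 steps:
  step 1. node 0  ⊔preds={}  new={1,2}  stable
  step 2. node 1  ⊔preds={1,2}  new={}  stable
  step 3. node 2  ⊔preds={}  new={}  stable
  step 4. node 3  ⊔preds={}  new={}  stable

Least fixpoint reached:
  node 0: {1,2}
  node 1: {}
  node 2: {}
  node 3: {}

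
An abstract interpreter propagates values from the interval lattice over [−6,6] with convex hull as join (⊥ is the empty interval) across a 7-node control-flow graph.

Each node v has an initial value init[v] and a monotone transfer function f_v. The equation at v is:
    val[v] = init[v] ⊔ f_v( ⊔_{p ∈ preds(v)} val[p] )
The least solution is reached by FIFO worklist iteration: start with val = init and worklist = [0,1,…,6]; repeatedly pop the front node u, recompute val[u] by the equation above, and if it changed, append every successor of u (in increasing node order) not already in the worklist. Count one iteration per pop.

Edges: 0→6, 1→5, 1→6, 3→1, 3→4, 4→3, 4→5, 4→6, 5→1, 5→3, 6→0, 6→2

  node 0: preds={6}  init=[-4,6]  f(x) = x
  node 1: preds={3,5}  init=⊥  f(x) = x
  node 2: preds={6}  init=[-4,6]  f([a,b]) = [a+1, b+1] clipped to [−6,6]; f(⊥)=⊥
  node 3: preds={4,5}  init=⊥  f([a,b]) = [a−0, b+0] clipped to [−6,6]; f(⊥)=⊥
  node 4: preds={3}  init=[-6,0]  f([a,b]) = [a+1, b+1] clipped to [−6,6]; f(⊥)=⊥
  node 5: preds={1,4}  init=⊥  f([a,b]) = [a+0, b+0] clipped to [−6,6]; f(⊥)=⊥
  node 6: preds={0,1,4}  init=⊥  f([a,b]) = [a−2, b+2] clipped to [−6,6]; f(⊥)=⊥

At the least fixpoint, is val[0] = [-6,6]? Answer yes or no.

yes

Worklist (43 pops):
  #1 pop 0: in=⊥ → [-4,6] (no change)
  #2 pop 1: in=⊥ → ⊥ (no change)
  #3 pop 2: in=⊥ → [-4,6] (no change)
  #4 pop 3: in=[-6,0] → [-6,0] (was ⊥); enqueue [1]
  #5 pop 4: in=[-6,0] → [-6,1] (was [-6,0]); enqueue [3]
  #6 pop 5: in=[-6,1] → [-6,1] (was ⊥); enqueue []
  #7 pop 6: in=[-6,6] → [-6,6] (was ⊥); enqueue [0,2]
  #8 pop 1: in=[-6,1] → [-6,1] (was ⊥); enqueue [5,6]
  #9 pop 3: in=[-6,1] → [-6,1] (was [-6,0]); enqueue [1,4]
  #10 pop 0: in=[-6,6] → [-6,6] (was [-4,6]); enqueue []
  #11 pop 2: in=[-6,6] → [-5,6] (was [-4,6]); enqueue []
  #12 pop 5: in=[-6,1] → [-6,1] (no change)
  #13 pop 6: in=[-6,6] → [-6,6] (no change)
  #14 pop 1: in=[-6,1] → [-6,1] (no change)
  #15 pop 4: in=[-6,1] → [-6,2] (was [-6,1]); enqueue [3,5,6]
  #16 pop 3: in=[-6,2] → [-6,2] (was [-6,1]); enqueue [1,4]
  #17 pop 5: in=[-6,2] → [-6,2] (was [-6,1]); enqueue [3]
  #18 pop 6: in=[-6,6] → [-6,6] (no change)
  #19 pop 1: in=[-6,2] → [-6,2] (was [-6,1]); enqueue [5,6]
  #20 pop 4: in=[-6,2] → [-6,3] (was [-6,2]); enqueue []
  #21 pop 3: in=[-6,3] → [-6,3] (was [-6,2]); enqueue [1,4]
  #22 pop 5: in=[-6,3] → [-6,3] (was [-6,2]); enqueue [3]
  #23 pop 6: in=[-6,6] → [-6,6] (no change)
  #24 pop 1: in=[-6,3] → [-6,3] (was [-6,2]); enqueue [5,6]
  #25 pop 4: in=[-6,3] → [-6,4] (was [-6,3]); enqueue []
  #26 pop 3: in=[-6,4] → [-6,4] (was [-6,3]); enqueue [1,4]
  #27 pop 5: in=[-6,4] → [-6,4] (was [-6,3]); enqueue [3]
  #28 pop 6: in=[-6,6] → [-6,6] (no change)
  #29 pop 1: in=[-6,4] → [-6,4] (was [-6,3]); enqueue [5,6]
  #30 pop 4: in=[-6,4] → [-6,5] (was [-6,4]); enqueue []
  #31 pop 3: in=[-6,5] → [-6,5] (was [-6,4]); enqueue [1,4]
  #32 pop 5: in=[-6,5] → [-6,5] (was [-6,4]); enqueue [3]
  #33 pop 6: in=[-6,6] → [-6,6] (no change)
  #34 pop 1: in=[-6,5] → [-6,5] (was [-6,4]); enqueue [5,6]
  #35 pop 4: in=[-6,5] → [-6,6] (was [-6,5]); enqueue []
  #36 pop 3: in=[-6,6] → [-6,6] (was [-6,5]); enqueue [1,4]
  #37 pop 5: in=[-6,6] → [-6,6] (was [-6,5]); enqueue [3]
  #38 pop 6: in=[-6,6] → [-6,6] (no change)
  #39 pop 1: in=[-6,6] → [-6,6] (was [-6,5]); enqueue [5,6]
  #40 pop 4: in=[-6,6] → [-6,6] (no change)
  #41 pop 3: in=[-6,6] → [-6,6] (no change)
  #42 pop 5: in=[-6,6] → [-6,6] (no change)
  #43 pop 6: in=[-6,6] → [-6,6] (no change)

Fixpoint:
  val[0] = [-6,6]
  val[1] = [-6,6]
  val[2] = [-5,6]
  val[3] = [-6,6]
  val[4] = [-6,6]
  val[5] = [-6,6]
  val[6] = [-6,6]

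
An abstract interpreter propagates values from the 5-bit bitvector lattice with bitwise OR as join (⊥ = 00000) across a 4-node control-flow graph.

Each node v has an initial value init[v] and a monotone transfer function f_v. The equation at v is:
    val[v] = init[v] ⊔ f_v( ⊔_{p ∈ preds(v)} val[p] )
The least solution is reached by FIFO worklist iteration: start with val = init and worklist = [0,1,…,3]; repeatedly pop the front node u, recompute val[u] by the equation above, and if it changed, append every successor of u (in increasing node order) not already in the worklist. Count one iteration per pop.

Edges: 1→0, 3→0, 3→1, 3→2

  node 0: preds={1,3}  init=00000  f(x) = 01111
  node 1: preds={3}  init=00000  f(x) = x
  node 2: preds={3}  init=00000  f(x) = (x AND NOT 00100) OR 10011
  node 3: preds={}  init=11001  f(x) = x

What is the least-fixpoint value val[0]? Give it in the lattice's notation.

Worklist (5 pops):
  #1 pop 0: in=11001 → 01111 (was 00000); enqueue []
  #2 pop 1: in=11001 → 11001 (was 00000); enqueue [0]
  #3 pop 2: in=11001 → 11011 (was 00000); enqueue []
  #4 pop 3: in=00000 → 11001 (no change)
  #5 pop 0: in=11001 → 01111 (no change)

Fixpoint:
  val[0] = 01111
  val[1] = 11001
  val[2] = 11011
  val[3] = 11001

01111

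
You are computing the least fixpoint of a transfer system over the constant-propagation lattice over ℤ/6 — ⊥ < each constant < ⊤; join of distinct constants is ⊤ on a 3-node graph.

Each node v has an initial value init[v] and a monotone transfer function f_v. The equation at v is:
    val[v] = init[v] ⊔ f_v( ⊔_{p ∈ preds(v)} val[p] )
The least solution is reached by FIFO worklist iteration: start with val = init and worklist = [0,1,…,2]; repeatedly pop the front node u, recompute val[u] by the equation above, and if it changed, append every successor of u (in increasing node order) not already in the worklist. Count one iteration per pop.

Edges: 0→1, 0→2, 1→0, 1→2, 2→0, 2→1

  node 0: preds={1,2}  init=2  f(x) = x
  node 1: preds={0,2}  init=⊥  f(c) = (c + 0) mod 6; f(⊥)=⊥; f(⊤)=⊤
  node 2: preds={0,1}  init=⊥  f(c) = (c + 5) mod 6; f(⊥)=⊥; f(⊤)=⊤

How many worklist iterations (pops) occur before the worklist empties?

Trace (8 dequeues):
  [1] u=0 | in ⊥ | out 2 | ==
  [2] u=1 | in 2 | out 2 | prev ⊥ | push {0}
  [3] u=2 | in 2 | out 1 | prev ⊥ | push {1}
  [4] u=0 | in ⊤ | out ⊤ | prev 2 | push {2}
  [5] u=1 | in ⊤ | out ⊤ | prev 2 | push {0}
  [6] u=2 | in ⊤ | out ⊤ | prev 1 | push {1}
  [7] u=0 | in ⊤ | out ⊤ | ==
  [8] u=1 | in ⊤ | out ⊤ | ==

Converged values:
  [0] ⊤
  [1] ⊤
  [2] ⊤

8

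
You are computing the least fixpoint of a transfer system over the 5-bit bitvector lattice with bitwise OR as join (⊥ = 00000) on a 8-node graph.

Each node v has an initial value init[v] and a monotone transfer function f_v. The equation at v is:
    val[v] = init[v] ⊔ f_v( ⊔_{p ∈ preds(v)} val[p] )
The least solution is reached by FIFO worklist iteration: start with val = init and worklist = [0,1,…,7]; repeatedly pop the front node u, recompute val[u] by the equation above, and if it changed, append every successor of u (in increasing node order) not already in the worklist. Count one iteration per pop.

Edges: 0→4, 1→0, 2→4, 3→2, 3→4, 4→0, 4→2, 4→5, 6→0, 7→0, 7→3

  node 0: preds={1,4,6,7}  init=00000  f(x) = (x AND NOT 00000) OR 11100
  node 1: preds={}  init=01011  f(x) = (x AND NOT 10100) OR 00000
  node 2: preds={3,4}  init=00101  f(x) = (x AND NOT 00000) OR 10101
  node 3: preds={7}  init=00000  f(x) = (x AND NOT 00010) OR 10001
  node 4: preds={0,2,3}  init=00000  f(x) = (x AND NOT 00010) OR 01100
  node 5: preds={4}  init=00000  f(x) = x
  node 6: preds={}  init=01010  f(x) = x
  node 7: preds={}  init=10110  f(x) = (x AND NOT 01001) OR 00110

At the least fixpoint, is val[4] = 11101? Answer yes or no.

yes

Trace (11 dequeues):
  [1] u=0 | in 11111 | out 11111 | prev 00000 | push {}
  [2] u=1 | in 00000 | out 01011 | ==
  [3] u=2 | in 00000 | out 10101 | prev 00101 | push {}
  [4] u=3 | in 10110 | out 10101 | prev 00000 | push {2}
  [5] u=4 | in 11111 | out 11101 | prev 00000 | push {0}
  [6] u=5 | in 11101 | out 11101 | prev 00000 | push {}
  [7] u=6 | in 00000 | out 01010 | ==
  [8] u=7 | in 00000 | out 10110 | ==
  [9] u=2 | in 11101 | out 11101 | prev 10101 | push {4}
  [10] u=0 | in 11111 | out 11111 | ==
  [11] u=4 | in 11111 | out 11101 | ==

Converged values:
  [0] 11111
  [1] 01011
  [2] 11101
  [3] 10101
  [4] 11101
  [5] 11101
  [6] 01010
  [7] 10110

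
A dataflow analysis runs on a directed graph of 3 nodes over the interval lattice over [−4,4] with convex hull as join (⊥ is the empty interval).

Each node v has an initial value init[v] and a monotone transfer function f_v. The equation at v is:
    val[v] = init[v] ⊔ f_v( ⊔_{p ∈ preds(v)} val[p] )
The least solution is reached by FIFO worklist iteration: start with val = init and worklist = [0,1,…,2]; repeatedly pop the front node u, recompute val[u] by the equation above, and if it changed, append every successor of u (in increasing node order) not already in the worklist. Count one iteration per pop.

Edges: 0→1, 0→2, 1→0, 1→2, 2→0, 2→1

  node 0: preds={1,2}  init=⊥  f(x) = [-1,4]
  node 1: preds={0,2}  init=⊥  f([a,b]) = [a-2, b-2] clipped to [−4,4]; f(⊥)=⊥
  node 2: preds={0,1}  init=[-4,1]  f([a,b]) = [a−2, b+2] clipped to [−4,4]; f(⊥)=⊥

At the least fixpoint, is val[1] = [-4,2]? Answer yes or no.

Trace (5 dequeues):
  [1] u=0 | in [-4,1] | out [-1,4] | prev ⊥ | push {}
  [2] u=1 | in [-4,4] | out [-4,2] | prev ⊥ | push {0}
  [3] u=2 | in [-4,4] | out [-4,4] | prev [-4,1] | push {1}
  [4] u=0 | in [-4,4] | out [-1,4] | ==
  [5] u=1 | in [-4,4] | out [-4,2] | ==

Converged values:
  [0] [-1,4]
  [1] [-4,2]
  [2] [-4,4]

yes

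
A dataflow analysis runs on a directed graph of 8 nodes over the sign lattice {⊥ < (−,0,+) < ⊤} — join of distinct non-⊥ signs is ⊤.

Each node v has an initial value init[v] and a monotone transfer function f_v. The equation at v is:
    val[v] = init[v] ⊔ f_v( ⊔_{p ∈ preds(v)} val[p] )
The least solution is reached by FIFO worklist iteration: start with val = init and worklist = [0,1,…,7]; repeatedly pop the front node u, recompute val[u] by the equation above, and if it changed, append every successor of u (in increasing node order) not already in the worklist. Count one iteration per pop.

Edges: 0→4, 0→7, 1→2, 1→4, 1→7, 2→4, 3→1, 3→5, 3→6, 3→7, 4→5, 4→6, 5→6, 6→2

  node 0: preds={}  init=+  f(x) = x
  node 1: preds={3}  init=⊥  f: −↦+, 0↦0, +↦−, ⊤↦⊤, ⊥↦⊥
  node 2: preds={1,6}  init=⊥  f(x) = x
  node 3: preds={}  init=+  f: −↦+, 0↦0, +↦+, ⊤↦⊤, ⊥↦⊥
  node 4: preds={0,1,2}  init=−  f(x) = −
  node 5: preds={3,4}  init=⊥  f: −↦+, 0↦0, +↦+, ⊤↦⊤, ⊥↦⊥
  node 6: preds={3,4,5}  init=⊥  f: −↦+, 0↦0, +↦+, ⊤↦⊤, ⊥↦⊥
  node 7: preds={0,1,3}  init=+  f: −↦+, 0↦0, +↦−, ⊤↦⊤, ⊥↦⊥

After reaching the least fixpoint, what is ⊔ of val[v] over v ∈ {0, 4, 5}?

Iteration log — 10 steps:
  step 1. node 0  ⊔preds=⊥  new=+  stable
  step 2. node 1  ⊔preds=+  new=−  old=⊥  +wl: 
  step 3. node 2  ⊔preds=−  new=−  old=⊥  +wl: 
  step 4. node 3  ⊔preds=⊥  new=+  stable
  step 5. node 4  ⊔preds=⊤  new=−  stable
  step 6. node 5  ⊔preds=⊤  new=⊤  old=⊥  +wl: 
  step 7. node 6  ⊔preds=⊤  new=⊤  old=⊥  +wl: 2
  step 8. node 7  ⊔preds=⊤  new=⊤  old=+  +wl: 
  step 9. node 2  ⊔preds=⊤  new=⊤  old=−  +wl: 4
  step 10. node 4  ⊔preds=⊤  new=−  stable

Least fixpoint reached:
  node 0: +
  node 1: −
  node 2: ⊤
  node 3: +
  node 4: −
  node 5: ⊤
  node 6: ⊤
  node 7: ⊤

⊤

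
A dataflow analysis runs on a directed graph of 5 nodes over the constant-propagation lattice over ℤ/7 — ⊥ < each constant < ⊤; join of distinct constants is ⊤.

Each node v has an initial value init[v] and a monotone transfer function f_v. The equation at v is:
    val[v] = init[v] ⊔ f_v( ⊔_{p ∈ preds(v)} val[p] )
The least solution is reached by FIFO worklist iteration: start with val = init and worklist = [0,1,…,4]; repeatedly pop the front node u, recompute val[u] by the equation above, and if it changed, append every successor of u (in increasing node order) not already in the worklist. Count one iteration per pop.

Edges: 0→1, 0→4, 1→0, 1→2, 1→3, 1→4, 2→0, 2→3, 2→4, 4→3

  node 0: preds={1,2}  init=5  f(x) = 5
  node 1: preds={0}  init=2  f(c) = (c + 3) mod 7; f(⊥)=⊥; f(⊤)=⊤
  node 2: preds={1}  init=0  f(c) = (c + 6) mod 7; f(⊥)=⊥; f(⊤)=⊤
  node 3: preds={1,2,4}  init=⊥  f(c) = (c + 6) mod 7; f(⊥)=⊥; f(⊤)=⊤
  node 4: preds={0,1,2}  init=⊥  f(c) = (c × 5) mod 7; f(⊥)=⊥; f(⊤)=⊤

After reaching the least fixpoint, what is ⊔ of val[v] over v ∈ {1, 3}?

⊤

Trace (7 dequeues):
  [1] u=0 | in ⊤ | out 5 | ==
  [2] u=1 | in 5 | out ⊤ | prev 2 | push {0}
  [3] u=2 | in ⊤ | out ⊤ | prev 0 | push {}
  [4] u=3 | in ⊤ | out ⊤ | prev ⊥ | push {}
  [5] u=4 | in ⊤ | out ⊤ | prev ⊥ | push {3}
  [6] u=0 | in ⊤ | out 5 | ==
  [7] u=3 | in ⊤ | out ⊤ | ==

Converged values:
  [0] 5
  [1] ⊤
  [2] ⊤
  [3] ⊤
  [4] ⊤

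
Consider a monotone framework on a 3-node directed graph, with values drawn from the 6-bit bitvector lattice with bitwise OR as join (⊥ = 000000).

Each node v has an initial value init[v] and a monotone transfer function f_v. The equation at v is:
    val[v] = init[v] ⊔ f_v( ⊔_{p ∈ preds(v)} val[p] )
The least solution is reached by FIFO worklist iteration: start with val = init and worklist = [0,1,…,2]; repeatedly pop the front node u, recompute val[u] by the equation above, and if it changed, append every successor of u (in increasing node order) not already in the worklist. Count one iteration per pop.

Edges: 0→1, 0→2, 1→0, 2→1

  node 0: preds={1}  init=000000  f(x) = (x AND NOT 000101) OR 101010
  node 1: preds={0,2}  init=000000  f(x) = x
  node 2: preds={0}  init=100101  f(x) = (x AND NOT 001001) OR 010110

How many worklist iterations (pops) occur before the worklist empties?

Iteration log — 8 steps:
  step 1. node 0  ⊔preds=000000  new=101010  old=000000  +wl: 
  step 2. node 1  ⊔preds=101111  new=101111  old=000000  +wl: 0
  step 3. node 2  ⊔preds=101010  new=110111  old=100101  +wl: 1
  step 4. node 0  ⊔preds=101111  new=101010  stable
  step 5. node 1  ⊔preds=111111  new=111111  old=101111  +wl: 0
  step 6. node 0  ⊔preds=111111  new=111010  old=101010  +wl: 1,2
  step 7. node 1  ⊔preds=111111  new=111111  stable
  step 8. node 2  ⊔preds=111010  new=110111  stable

Least fixpoint reached:
  node 0: 111010
  node 1: 111111
  node 2: 110111

8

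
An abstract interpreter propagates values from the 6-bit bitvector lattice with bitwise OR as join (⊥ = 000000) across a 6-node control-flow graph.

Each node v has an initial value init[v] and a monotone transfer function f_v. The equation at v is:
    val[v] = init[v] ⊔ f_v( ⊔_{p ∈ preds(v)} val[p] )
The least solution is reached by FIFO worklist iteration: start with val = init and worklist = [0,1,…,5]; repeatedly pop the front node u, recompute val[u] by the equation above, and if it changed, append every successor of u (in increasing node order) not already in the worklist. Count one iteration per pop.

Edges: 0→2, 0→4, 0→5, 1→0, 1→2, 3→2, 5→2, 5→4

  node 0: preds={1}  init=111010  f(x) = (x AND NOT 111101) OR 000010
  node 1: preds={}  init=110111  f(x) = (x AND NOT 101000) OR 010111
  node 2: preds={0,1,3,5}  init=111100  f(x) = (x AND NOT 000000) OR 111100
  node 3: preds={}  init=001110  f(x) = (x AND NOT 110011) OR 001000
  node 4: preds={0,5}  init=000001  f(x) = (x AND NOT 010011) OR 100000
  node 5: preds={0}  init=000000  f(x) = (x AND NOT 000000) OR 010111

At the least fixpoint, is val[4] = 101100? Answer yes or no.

Worklist (8 pops):
  #1 pop 0: in=110111 → 111010 (no change)
  #2 pop 1: in=000000 → 110111 (no change)
  #3 pop 2: in=111111 → 111111 (was 111100); enqueue []
  #4 pop 3: in=000000 → 001110 (no change)
  #5 pop 4: in=111010 → 101001 (was 000001); enqueue []
  #6 pop 5: in=111010 → 111111 (was 000000); enqueue [2,4]
  #7 pop 2: in=111111 → 111111 (no change)
  #8 pop 4: in=111111 → 101101 (was 101001); enqueue []

Fixpoint:
  val[0] = 111010
  val[1] = 110111
  val[2] = 111111
  val[3] = 001110
  val[4] = 101101
  val[5] = 111111

no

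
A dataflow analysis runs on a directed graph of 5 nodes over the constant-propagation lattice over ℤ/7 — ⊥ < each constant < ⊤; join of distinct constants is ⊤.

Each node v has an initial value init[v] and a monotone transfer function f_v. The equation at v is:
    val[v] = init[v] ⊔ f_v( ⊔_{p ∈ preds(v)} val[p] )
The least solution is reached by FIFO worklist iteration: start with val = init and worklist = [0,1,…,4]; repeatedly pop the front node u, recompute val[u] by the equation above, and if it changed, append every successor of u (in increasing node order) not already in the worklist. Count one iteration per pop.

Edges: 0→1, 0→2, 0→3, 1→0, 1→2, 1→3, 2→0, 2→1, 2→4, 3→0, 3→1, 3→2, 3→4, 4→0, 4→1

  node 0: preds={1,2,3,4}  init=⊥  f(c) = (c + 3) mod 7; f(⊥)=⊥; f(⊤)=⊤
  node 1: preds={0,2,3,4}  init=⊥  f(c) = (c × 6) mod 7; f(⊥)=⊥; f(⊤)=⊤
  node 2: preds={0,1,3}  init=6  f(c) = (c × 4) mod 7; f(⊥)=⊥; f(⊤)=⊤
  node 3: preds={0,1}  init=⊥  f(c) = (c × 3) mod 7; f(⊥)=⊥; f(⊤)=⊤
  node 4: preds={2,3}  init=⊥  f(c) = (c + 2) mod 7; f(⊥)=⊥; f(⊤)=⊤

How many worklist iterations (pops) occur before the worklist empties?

Iteration log — 9 steps:
  step 1. node 0  ⊔preds=6  new=2  old=⊥  +wl: 
  step 2. node 1  ⊔preds=⊤  new=⊤  old=⊥  +wl: 0
  step 3. node 2  ⊔preds=⊤  new=⊤  old=6  +wl: 1
  step 4. node 3  ⊔preds=⊤  new=⊤  old=⊥  +wl: 2
  step 5. node 4  ⊔preds=⊤  new=⊤  old=⊥  +wl: 
  step 6. node 0  ⊔preds=⊤  new=⊤  old=2  +wl: 3
  step 7. node 1  ⊔preds=⊤  new=⊤  stable
  step 8. node 2  ⊔preds=⊤  new=⊤  stable
  step 9. node 3  ⊔preds=⊤  new=⊤  stable

Least fixpoint reached:
  node 0: ⊤
  node 1: ⊤
  node 2: ⊤
  node 3: ⊤
  node 4: ⊤

9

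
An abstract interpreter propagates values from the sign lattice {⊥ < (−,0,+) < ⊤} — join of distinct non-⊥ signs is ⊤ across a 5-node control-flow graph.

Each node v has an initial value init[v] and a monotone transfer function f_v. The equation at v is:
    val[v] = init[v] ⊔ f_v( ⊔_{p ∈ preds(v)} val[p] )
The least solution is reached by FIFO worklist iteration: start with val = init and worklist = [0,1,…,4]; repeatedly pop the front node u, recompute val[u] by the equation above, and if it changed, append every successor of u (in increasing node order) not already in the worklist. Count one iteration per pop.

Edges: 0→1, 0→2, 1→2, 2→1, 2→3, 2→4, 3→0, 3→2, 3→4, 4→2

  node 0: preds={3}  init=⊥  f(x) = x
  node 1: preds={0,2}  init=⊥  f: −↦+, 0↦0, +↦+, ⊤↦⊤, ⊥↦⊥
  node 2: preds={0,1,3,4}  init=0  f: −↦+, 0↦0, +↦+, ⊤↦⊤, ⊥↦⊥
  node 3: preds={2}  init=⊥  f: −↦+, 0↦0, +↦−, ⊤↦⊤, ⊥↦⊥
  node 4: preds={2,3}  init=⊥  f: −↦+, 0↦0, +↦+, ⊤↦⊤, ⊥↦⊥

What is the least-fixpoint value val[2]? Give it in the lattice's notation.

0

Trace (8 dequeues):
  [1] u=0 | in ⊥ | out ⊥ | ==
  [2] u=1 | in 0 | out 0 | prev ⊥ | push {}
  [3] u=2 | in 0 | out 0 | ==
  [4] u=3 | in 0 | out 0 | prev ⊥ | push {0,2}
  [5] u=4 | in 0 | out 0 | prev ⊥ | push {}
  [6] u=0 | in 0 | out 0 | prev ⊥ | push {1}
  [7] u=2 | in 0 | out 0 | ==
  [8] u=1 | in 0 | out 0 | ==

Converged values:
  [0] 0
  [1] 0
  [2] 0
  [3] 0
  [4] 0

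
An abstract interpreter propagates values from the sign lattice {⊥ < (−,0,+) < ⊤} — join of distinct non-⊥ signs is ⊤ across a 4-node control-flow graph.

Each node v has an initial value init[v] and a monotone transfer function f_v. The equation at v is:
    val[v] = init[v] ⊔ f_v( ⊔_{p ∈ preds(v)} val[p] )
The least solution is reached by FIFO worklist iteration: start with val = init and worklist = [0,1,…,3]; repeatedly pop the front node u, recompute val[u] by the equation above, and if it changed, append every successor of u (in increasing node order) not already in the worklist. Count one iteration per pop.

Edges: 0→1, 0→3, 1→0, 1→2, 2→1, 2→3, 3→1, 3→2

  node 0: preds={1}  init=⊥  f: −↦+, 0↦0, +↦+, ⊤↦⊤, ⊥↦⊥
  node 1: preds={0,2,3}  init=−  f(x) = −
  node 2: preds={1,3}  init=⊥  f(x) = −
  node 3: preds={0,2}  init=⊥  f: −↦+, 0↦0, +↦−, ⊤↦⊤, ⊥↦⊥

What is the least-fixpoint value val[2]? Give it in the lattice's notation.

Iteration log — 6 steps:
  step 1. node 0  ⊔preds=−  new=+  old=⊥  +wl: 
  step 2. node 1  ⊔preds=+  new=−  stable
  step 3. node 2  ⊔preds=−  new=−  old=⊥  +wl: 1
  step 4. node 3  ⊔preds=⊤  new=⊤  old=⊥  +wl: 2
  step 5. node 1  ⊔preds=⊤  new=−  stable
  step 6. node 2  ⊔preds=⊤  new=−  stable

Least fixpoint reached:
  node 0: +
  node 1: −
  node 2: −
  node 3: ⊤

−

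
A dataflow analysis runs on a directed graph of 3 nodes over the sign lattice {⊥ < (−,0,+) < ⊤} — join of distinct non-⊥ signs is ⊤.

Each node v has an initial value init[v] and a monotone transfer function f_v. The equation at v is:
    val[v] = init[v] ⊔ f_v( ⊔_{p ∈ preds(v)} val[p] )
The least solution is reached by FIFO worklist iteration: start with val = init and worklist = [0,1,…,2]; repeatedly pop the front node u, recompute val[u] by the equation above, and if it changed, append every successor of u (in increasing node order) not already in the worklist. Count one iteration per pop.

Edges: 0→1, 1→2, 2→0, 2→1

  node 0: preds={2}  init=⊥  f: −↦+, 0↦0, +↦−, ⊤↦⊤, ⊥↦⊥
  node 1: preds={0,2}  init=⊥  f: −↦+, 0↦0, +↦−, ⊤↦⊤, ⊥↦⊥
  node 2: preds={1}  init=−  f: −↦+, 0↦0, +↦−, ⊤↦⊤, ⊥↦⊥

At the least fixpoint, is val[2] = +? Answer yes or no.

no

Iteration log — 5 steps:
  step 1. node 0  ⊔preds=−  new=+  old=⊥  +wl: 
  step 2. node 1  ⊔preds=⊤  new=⊤  old=⊥  +wl: 
  step 3. node 2  ⊔preds=⊤  new=⊤  old=−  +wl: 0,1
  step 4. node 0  ⊔preds=⊤  new=⊤  old=+  +wl: 
  step 5. node 1  ⊔preds=⊤  new=⊤  stable

Least fixpoint reached:
  node 0: ⊤
  node 1: ⊤
  node 2: ⊤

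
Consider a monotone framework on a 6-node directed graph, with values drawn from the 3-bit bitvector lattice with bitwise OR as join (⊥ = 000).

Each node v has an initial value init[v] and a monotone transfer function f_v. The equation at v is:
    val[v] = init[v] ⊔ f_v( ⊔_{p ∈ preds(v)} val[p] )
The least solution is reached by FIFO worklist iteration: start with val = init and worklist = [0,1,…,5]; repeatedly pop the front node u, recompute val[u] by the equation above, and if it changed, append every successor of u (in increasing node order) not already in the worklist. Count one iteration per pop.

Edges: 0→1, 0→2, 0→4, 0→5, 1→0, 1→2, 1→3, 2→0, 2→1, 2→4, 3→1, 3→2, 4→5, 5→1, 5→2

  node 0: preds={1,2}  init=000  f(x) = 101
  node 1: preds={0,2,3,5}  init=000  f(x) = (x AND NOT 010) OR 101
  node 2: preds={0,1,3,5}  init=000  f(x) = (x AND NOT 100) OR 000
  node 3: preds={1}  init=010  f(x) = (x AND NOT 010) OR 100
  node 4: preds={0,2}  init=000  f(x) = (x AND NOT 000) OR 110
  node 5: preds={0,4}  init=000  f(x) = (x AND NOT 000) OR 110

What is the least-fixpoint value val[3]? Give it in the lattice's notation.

Iteration log — 9 steps:
  step 1. node 0  ⊔preds=000  new=101  old=000  +wl: 
  step 2. node 1  ⊔preds=111  new=101  old=000  +wl: 0
  step 3. node 2  ⊔preds=111  new=011  old=000  +wl: 1
  step 4. node 3  ⊔preds=101  new=111  old=010  +wl: 2
  step 5. node 4  ⊔preds=111  new=111  old=000  +wl: 
  step 6. node 5  ⊔preds=111  new=111  old=000  +wl: 
  step 7. node 0  ⊔preds=111  new=101  stable
  step 8. node 1  ⊔preds=111  new=101  stable
  step 9. node 2  ⊔preds=111  new=011  stable

Least fixpoint reached:
  node 0: 101
  node 1: 101
  node 2: 011
  node 3: 111
  node 4: 111
  node 5: 111

111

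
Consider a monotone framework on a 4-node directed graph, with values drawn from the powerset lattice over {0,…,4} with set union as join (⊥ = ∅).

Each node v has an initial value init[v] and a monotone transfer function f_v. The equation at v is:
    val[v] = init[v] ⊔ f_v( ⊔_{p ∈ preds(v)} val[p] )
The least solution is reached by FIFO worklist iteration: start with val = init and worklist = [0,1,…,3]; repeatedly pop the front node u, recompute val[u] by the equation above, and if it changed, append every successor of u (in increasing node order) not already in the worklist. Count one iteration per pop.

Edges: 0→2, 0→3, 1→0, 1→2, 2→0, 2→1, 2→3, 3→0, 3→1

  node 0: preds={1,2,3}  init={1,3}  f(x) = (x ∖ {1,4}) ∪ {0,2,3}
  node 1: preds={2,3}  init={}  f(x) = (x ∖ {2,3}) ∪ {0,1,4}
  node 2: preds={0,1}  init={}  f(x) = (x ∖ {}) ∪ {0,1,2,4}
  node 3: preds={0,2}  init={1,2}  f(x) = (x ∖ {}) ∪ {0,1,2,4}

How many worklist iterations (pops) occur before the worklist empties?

Trace (6 dequeues):
  [1] u=0 | in {1,2} | out {0,1,2,3} | prev {1,3} | push {}
  [2] u=1 | in {1,2} | out {0,1,4} | prev {} | push {0}
  [3] u=2 | in {0,1,2,3,4} | out {0,1,2,3,4} | prev {} | push {1}
  [4] u=3 | in {0,1,2,3,4} | out {0,1,2,3,4} | prev {1,2} | push {}
  [5] u=0 | in {0,1,2,3,4} | out {0,1,2,3} | ==
  [6] u=1 | in {0,1,2,3,4} | out {0,1,4} | ==

Converged values:
  [0] {0,1,2,3}
  [1] {0,1,4}
  [2] {0,1,2,3,4}
  [3] {0,1,2,3,4}

6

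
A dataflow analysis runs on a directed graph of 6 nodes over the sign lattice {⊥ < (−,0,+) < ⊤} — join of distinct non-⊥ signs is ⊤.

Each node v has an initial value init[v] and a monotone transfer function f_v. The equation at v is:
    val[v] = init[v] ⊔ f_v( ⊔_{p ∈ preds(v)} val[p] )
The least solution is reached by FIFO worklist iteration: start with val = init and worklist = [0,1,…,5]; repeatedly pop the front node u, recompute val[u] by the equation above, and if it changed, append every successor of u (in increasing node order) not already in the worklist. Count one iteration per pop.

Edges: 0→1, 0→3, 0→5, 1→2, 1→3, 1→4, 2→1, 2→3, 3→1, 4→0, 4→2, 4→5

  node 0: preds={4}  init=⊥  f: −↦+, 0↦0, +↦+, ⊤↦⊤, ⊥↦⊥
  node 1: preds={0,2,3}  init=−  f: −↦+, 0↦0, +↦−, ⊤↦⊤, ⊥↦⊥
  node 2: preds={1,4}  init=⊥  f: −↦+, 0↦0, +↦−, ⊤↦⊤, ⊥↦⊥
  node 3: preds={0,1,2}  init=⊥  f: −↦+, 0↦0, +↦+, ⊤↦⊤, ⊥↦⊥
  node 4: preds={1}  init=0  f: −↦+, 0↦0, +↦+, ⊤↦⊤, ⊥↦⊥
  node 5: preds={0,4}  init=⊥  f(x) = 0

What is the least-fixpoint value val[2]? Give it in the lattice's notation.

Iteration log — 12 steps:
  step 1. node 0  ⊔preds=0  new=0  old=⊥  +wl: 
  step 2. node 1  ⊔preds=0  new=⊤  old=−  +wl: 
  step 3. node 2  ⊔preds=⊤  new=⊤  old=⊥  +wl: 1
  step 4. node 3  ⊔preds=⊤  new=⊤  old=⊥  +wl: 
  step 5. node 4  ⊔preds=⊤  new=⊤  old=0  +wl: 0,2
  step 6. node 5  ⊔preds=⊤  new=0  old=⊥  +wl: 
  step 7. node 1  ⊔preds=⊤  new=⊤  stable
  step 8. node 0  ⊔preds=⊤  new=⊤  old=0  +wl: 1,3,5
  step 9. node 2  ⊔preds=⊤  new=⊤  stable
  step 10. node 1  ⊔preds=⊤  new=⊤  stable
  step 11. node 3  ⊔preds=⊤  new=⊤  stable
  step 12. node 5  ⊔preds=⊤  new=0  stable

Least fixpoint reached:
  node 0: ⊤
  node 1: ⊤
  node 2: ⊤
  node 3: ⊤
  node 4: ⊤
  node 5: 0

⊤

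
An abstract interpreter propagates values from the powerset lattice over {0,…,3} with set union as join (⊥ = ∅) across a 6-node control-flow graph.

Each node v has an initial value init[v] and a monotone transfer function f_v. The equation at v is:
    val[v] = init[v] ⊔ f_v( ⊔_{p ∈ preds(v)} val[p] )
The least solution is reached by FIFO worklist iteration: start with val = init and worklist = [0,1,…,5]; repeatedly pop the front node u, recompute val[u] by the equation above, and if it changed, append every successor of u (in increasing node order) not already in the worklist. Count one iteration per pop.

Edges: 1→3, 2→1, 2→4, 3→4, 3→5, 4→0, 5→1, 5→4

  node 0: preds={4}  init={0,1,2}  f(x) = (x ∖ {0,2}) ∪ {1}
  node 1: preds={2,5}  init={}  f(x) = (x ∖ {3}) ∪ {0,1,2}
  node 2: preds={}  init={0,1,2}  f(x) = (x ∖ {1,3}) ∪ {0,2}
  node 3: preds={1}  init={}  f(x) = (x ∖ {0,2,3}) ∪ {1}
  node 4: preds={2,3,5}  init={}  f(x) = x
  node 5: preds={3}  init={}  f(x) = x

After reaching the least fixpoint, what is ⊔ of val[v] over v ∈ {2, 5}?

Worklist (9 pops):
  #1 pop 0: in={} → {0,1,2} (no change)
  #2 pop 1: in={0,1,2} → {0,1,2} (was {}); enqueue []
  #3 pop 2: in={} → {0,1,2} (no change)
  #4 pop 3: in={0,1,2} → {1} (was {}); enqueue []
  #5 pop 4: in={0,1,2} → {0,1,2} (was {}); enqueue [0]
  #6 pop 5: in={1} → {1} (was {}); enqueue [1,4]
  #7 pop 0: in={0,1,2} → {0,1,2} (no change)
  #8 pop 1: in={0,1,2} → {0,1,2} (no change)
  #9 pop 4: in={0,1,2} → {0,1,2} (no change)

Fixpoint:
  val[0] = {0,1,2}
  val[1] = {0,1,2}
  val[2] = {0,1,2}
  val[3] = {1}
  val[4] = {0,1,2}
  val[5] = {1}

{0,1,2}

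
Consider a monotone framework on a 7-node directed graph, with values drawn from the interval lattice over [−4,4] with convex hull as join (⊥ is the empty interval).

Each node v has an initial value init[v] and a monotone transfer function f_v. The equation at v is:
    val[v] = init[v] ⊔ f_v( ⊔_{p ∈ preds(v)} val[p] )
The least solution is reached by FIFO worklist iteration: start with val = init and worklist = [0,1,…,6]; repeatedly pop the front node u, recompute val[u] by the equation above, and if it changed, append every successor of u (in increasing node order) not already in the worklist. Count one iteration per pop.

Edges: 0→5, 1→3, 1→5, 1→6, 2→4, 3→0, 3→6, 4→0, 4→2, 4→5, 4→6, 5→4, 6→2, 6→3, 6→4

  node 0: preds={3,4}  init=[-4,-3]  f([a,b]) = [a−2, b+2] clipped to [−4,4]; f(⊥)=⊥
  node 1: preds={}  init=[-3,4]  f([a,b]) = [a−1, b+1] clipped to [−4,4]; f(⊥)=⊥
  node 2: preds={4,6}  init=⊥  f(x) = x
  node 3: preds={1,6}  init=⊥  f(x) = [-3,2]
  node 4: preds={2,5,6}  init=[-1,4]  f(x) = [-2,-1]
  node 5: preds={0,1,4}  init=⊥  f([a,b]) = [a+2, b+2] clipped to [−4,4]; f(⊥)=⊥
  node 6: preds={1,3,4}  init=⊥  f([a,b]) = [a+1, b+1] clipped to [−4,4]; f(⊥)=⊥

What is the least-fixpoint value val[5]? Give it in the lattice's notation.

[-2,4]

Iteration log — 11 steps:
  step 1. node 0  ⊔preds=[-1,4]  new=[-4,4]  old=[-4,-3]  +wl: 
  step 2. node 1  ⊔preds=⊥  new=[-3,4]  stable
  step 3. node 2  ⊔preds=[-1,4]  new=[-1,4]  old=⊥  +wl: 
  step 4. node 3  ⊔preds=[-3,4]  new=[-3,2]  old=⊥  +wl: 0
  step 5. node 4  ⊔preds=[-1,4]  new=[-2,4]  old=[-1,4]  +wl: 2
  step 6. node 5  ⊔preds=[-4,4]  new=[-2,4]  old=⊥  +wl: 4
  step 7. node 6  ⊔preds=[-3,4]  new=[-2,4]  old=⊥  +wl: 3
  step 8. node 0  ⊔preds=[-3,4]  new=[-4,4]  stable
  step 9. node 2  ⊔preds=[-2,4]  new=[-2,4]  old=[-1,4]  +wl: 
  step 10. node 4  ⊔preds=[-2,4]  new=[-2,4]  stable
  step 11. node 3  ⊔preds=[-3,4]  new=[-3,2]  stable

Least fixpoint reached:
  node 0: [-4,4]
  node 1: [-3,4]
  node 2: [-2,4]
  node 3: [-3,2]
  node 4: [-2,4]
  node 5: [-2,4]
  node 6: [-2,4]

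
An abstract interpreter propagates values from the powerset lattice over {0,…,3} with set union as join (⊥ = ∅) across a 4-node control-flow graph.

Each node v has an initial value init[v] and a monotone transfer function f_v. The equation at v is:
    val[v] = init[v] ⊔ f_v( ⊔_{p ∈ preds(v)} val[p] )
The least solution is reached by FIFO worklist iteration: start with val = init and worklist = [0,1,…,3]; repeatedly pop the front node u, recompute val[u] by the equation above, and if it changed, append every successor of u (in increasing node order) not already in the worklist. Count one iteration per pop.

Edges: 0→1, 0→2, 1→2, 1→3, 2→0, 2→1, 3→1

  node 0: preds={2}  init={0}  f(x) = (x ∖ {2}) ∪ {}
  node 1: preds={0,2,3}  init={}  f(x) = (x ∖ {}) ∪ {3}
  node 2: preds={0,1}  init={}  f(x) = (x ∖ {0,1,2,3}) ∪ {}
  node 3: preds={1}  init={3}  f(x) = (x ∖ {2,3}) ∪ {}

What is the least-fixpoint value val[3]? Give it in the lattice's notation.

Iteration log — 5 steps:
  step 1. node 0  ⊔preds={}  new={0}  stable
  step 2. node 1  ⊔preds={0,3}  new={0,3}  old={}  +wl: 
  step 3. node 2  ⊔preds={0,3}  new={}  stable
  step 4. node 3  ⊔preds={0,3}  new={0,3}  old={3}  +wl: 1
  step 5. node 1  ⊔preds={0,3}  new={0,3}  stable

Least fixpoint reached:
  node 0: {0}
  node 1: {0,3}
  node 2: {}
  node 3: {0,3}

{0,3}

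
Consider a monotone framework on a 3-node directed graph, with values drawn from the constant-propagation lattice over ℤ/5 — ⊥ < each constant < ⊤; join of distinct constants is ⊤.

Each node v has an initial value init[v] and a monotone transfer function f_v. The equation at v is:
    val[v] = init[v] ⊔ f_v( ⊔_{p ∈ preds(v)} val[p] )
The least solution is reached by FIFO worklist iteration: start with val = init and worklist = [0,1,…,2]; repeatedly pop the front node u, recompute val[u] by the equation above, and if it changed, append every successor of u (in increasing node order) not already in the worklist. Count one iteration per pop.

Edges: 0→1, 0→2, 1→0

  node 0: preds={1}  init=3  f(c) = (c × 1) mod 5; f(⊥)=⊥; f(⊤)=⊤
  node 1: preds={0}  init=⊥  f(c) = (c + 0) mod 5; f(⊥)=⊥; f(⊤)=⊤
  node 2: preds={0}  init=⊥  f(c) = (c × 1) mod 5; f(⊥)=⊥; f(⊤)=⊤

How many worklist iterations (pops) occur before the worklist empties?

4

Trace (4 dequeues):
  [1] u=0 | in ⊥ | out 3 | ==
  [2] u=1 | in 3 | out 3 | prev ⊥ | push {0}
  [3] u=2 | in 3 | out 3 | prev ⊥ | push {}
  [4] u=0 | in 3 | out 3 | ==

Converged values:
  [0] 3
  [1] 3
  [2] 3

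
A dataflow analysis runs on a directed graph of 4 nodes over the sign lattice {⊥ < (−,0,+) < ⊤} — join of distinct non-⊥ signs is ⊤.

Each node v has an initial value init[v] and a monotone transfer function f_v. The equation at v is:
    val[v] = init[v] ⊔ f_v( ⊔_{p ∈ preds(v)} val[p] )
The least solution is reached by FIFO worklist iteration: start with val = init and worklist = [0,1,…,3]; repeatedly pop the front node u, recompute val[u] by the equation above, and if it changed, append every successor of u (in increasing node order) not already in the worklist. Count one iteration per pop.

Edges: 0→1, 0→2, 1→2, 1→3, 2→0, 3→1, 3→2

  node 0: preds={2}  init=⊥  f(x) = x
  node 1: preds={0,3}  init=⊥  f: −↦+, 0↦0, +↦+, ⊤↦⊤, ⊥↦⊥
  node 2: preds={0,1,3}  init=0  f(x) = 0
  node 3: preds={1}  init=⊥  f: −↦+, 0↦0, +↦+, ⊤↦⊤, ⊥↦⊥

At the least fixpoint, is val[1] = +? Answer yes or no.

Trace (6 dequeues):
  [1] u=0 | in 0 | out 0 | prev ⊥ | push {}
  [2] u=1 | in 0 | out 0 | prev ⊥ | push {}
  [3] u=2 | in 0 | out 0 | ==
  [4] u=3 | in 0 | out 0 | prev ⊥ | push {1,2}
  [5] u=1 | in 0 | out 0 | ==
  [6] u=2 | in 0 | out 0 | ==

Converged values:
  [0] 0
  [1] 0
  [2] 0
  [3] 0

no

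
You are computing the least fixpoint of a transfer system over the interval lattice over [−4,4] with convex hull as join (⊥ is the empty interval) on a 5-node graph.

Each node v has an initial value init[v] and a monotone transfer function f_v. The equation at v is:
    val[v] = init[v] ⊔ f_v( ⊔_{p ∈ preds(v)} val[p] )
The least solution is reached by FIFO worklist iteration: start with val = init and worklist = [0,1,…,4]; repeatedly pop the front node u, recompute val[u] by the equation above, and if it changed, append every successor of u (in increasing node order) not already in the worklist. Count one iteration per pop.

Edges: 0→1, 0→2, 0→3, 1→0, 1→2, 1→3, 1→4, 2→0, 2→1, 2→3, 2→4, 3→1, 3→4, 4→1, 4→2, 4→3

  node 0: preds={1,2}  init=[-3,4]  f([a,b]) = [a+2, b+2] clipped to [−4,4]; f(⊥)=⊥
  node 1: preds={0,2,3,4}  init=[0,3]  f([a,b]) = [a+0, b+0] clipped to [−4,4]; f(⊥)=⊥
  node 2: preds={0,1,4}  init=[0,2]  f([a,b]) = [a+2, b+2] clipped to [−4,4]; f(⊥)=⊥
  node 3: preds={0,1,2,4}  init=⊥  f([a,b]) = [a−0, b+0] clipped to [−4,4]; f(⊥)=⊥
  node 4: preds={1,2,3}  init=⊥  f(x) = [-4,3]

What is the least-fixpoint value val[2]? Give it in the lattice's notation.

Trace (12 dequeues):
  [1] u=0 | in [0,3] | out [-3,4] | ==
  [2] u=1 | in [-3,4] | out [-3,4] | prev [0,3] | push {0}
  [3] u=2 | in [-3,4] | out [-1,4] | prev [0,2] | push {1}
  [4] u=3 | in [-3,4] | out [-3,4] | prev ⊥ | push {}
  [5] u=4 | in [-3,4] | out [-4,3] | prev ⊥ | push {2,3}
  [6] u=0 | in [-3,4] | out [-3,4] | ==
  [7] u=1 | in [-4,4] | out [-4,4] | prev [-3,4] | push {0,4}
  [8] u=2 | in [-4,4] | out [-2,4] | prev [-1,4] | push {1}
  [9] u=3 | in [-4,4] | out [-4,4] | prev [-3,4] | push {}
  [10] u=0 | in [-4,4] | out [-3,4] | ==
  [11] u=4 | in [-4,4] | out [-4,3] | ==
  [12] u=1 | in [-4,4] | out [-4,4] | ==

Converged values:
  [0] [-3,4]
  [1] [-4,4]
  [2] [-2,4]
  [3] [-4,4]
  [4] [-4,3]

[-2,4]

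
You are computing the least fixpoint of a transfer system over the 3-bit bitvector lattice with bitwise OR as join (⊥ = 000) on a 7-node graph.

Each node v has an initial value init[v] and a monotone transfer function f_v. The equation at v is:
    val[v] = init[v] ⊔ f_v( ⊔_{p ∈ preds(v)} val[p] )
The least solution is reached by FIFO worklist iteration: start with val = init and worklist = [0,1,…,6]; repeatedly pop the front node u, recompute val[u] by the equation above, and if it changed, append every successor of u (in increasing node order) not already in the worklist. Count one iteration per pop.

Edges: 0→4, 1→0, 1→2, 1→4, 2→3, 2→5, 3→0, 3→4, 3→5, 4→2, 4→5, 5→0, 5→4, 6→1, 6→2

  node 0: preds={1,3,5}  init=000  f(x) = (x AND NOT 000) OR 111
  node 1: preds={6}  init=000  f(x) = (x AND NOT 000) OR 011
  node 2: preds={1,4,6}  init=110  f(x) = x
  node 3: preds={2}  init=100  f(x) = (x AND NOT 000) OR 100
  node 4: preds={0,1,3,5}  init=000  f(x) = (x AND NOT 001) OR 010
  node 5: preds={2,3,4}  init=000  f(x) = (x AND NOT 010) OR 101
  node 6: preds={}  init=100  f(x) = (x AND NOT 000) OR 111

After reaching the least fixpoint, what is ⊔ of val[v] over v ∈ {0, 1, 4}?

Trace (11 dequeues):
  [1] u=0 | in 100 | out 111 | prev 000 | push {}
  [2] u=1 | in 100 | out 111 | prev 000 | push {0}
  [3] u=2 | in 111 | out 111 | prev 110 | push {}
  [4] u=3 | in 111 | out 111 | prev 100 | push {}
  [5] u=4 | in 111 | out 110 | prev 000 | push {2}
  [6] u=5 | in 111 | out 101 | prev 000 | push {4}
  [7] u=6 | in 000 | out 111 | prev 100 | push {1}
  [8] u=0 | in 111 | out 111 | ==
  [9] u=2 | in 111 | out 111 | ==
  [10] u=4 | in 111 | out 110 | ==
  [11] u=1 | in 111 | out 111 | ==

Converged values:
  [0] 111
  [1] 111
  [2] 111
  [3] 111
  [4] 110
  [5] 101
  [6] 111

111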